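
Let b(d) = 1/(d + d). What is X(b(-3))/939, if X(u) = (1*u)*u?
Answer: 1/33804 ≈ 2.9582e-5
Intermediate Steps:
b(d) = 1/(2*d)
X(u) = u**2 (X(u) = u*u = u**2)
X(b(-3))/939 = ((1/2)/(-3))**2/939 = ((1/2)*(-1/3))**2*(1/939) = (-1/6)**2*(1/939) = (1/36)*(1/939) = 1/33804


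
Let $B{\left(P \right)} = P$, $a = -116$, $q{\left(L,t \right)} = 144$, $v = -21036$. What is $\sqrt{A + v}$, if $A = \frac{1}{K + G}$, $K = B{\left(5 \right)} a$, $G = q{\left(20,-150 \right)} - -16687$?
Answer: $\frac{i \sqrt{5555502424785}}{16251} \approx 145.04 i$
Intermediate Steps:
$G = 16831$ ($G = 144 - -16687 = 144 + 16687 = 16831$)
$K = -580$ ($K = 5 \left(-116\right) = -580$)
$A = \frac{1}{16251}$ ($A = \frac{1}{-580 + 16831} = \frac{1}{16251} \approx 6.1535 \cdot 10^{-5}$)
$\sqrt{A + v} = \sqrt{\frac{1}{16251} - 21036} = \sqrt{- \frac{341856035}{16251}} = \frac{i \sqrt{5555502424785}}{16251}$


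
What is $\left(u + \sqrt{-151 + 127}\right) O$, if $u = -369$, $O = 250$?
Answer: $-92250 + 500 i \sqrt{6} \approx -92250.0 + 1224.7 i$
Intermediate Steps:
$\left(u + \sqrt{-151 + 127}\right) O = \left(-369 + \sqrt{-151 + 127}\right) 250 = \left(-369 + \sqrt{-24}\right) 250 = \left(-369 + 2 i \sqrt{6}\right) 250 = -92250 + 500 i \sqrt{6}$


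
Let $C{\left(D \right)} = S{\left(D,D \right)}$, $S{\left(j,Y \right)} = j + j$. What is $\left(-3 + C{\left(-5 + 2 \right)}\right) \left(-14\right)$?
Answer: $126$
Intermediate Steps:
$S{\left(j,Y \right)} = 2 j$
$C{\left(D \right)} = 2 D$
$\left(-3 + C{\left(-5 + 2 \right)}\right) \left(-14\right) = \left(-3 + 2 \left(-5 + 2\right)\right) \left(-14\right) = \left(-3 + 2 \left(-3\right)\right) \left(-14\right) = \left(-3 - 6\right) \left(-14\right) = \left(-9\right) \left(-14\right) = 126$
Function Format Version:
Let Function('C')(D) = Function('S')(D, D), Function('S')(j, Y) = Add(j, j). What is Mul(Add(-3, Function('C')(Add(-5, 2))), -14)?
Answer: 126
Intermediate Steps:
Function('S')(j, Y) = Mul(2, j)
Function('C')(D) = Mul(2, D)
Mul(Add(-3, Function('C')(Add(-5, 2))), -14) = Mul(Add(-3, Mul(2, Add(-5, 2))), -14) = Mul(Add(-3, Mul(2, -3)), -14) = Mul(Add(-3, -6), -14) = Mul(-9, -14) = 126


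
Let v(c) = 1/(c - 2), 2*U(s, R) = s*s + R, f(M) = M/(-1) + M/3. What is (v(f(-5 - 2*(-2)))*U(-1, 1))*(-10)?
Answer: 15/2 ≈ 7.5000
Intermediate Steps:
f(M) = -2*M/3 (f(M) = M*(-1) + M*(1/3) = -M + M/3 = -2*M/3)
U(s, R) = R/2 + s**2/2 (U(s, R) = (s*s + R)/2 = (s**2 + R)/2 = (R + s**2)/2 = R/2 + s**2/2)
v(c) = 1/(-2 + c)
(v(f(-5 - 2*(-2)))*U(-1, 1))*(-10) = (((1/2)*1 + (1/2)*(-1)**2)/(-2 - 2*(-5 - 2*(-2))/3))*(-10) = ((1/2 + (1/2)*1)/(-2 - 2*(-5 + 4)/3))*(-10) = ((1/2 + 1/2)/(-2 - 2/3*(-1)))*(-10) = (1/(-2 + 2/3))*(-10) = (1/(-4/3))*(-10) = -3/4*1*(-10) = -3/4*(-10) = 15/2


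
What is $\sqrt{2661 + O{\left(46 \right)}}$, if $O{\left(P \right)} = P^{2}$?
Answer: $\sqrt{4777} \approx 69.116$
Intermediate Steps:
$\sqrt{2661 + O{\left(46 \right)}} = \sqrt{2661 + 46^{2}} = \sqrt{2661 + 2116} = \sqrt{4777}$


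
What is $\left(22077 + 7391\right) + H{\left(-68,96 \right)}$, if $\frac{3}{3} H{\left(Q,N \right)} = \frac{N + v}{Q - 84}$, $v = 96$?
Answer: $\frac{559868}{19} \approx 29467.0$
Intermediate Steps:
$H{\left(Q,N \right)} = \frac{96 + N}{-84 + Q}$ ($H{\left(Q,N \right)} = \frac{N + 96}{Q - 84} = \frac{96 + N}{-84 + Q}$)
$\left(22077 + 7391\right) + H{\left(-68,96 \right)} = \left(22077 + 7391\right) + \frac{96 + 96}{-84 - 68} = 29468 + \frac{1}{-152} \cdot 192 = 29468 - \frac{24}{19} = \frac{559868}{19}$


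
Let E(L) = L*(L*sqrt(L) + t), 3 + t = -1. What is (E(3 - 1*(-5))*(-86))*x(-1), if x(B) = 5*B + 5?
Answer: 0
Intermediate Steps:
t = -4 (t = -3 - 1 = -4)
x(B) = 5 + 5*B
E(L) = L*(-4 + L**(3/2)) (E(L) = L*(L*sqrt(L) - 4) = L*(L**(3/2) - 4) = L*(-4 + L**(3/2)))
(E(3 - 1*(-5))*(-86))*x(-1) = (((3 - 1*(-5))**(5/2) - 4*(3 - 1*(-5)))*(-86))*(5 + 5*(-1)) = (((3 + 5)**(5/2) - 4*(3 + 5))*(-86))*(5 - 5) = ((8**(5/2) - 4*8)*(-86))*0 = ((128*sqrt(2) - 32)*(-86))*0 = ((-32 + 128*sqrt(2))*(-86))*0 = (2752 - 11008*sqrt(2))*0 = 0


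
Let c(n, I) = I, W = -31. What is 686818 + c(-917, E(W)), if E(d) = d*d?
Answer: 687779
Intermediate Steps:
E(d) = d**2
686818 + c(-917, E(W)) = 686818 + (-31)**2 = 686818 + 961 = 687779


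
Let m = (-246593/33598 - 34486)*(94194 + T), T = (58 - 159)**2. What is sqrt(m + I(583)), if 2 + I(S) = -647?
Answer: I*sqrt(4064825174068656406)/33598 ≈ 60008.0*I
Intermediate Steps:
T = 10201 (T = (-101)**2 = 10201)
I(S) = -649 (I(S) = -2 - 647 = -649)
m = -120984119336295/33598 (m = (-246593/33598 - 34486)*(94194 + 10201) = (-246593*1/33598 - 34486)*104395 = (-246593/33598 - 34486)*104395 = -1158907221/33598*104395 = -120984119336295/33598 ≈ -3.6009e+9)
sqrt(m + I(583)) = sqrt(-120984119336295/33598 - 649) = sqrt(-120984141141397/33598) = I*sqrt(4064825174068656406)/33598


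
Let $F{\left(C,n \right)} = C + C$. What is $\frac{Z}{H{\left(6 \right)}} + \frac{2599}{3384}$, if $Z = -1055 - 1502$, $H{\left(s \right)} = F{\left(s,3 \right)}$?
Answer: $- \frac{718475}{3384} \approx -212.32$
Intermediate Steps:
$F{\left(C,n \right)} = 2 C$
$H{\left(s \right)} = 2 s$
$Z = -2557$ ($Z = -1055 - 1502 = -2557$)
$\frac{Z}{H{\left(6 \right)}} + \frac{2599}{3384} = - \frac{2557}{2 \cdot 6} + \frac{2599}{3384} = - \frac{2557}{12} + 2599 \cdot \frac{1}{3384} = \left(-2557\right) \frac{1}{12} + \frac{2599}{3384} = - \frac{2557}{12} + \frac{2599}{3384} = - \frac{718475}{3384}$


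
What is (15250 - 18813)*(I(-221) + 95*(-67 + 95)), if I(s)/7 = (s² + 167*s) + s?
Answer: -301611513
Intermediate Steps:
I(s) = 7*s² + 1176*s (I(s) = 7*((s² + 167*s) + s) = 7*(s² + 168*s) = 7*s² + 1176*s)
(15250 - 18813)*(I(-221) + 95*(-67 + 95)) = (15250 - 18813)*(7*(-221)*(168 - 221) + 95*(-67 + 95)) = -3563*(7*(-221)*(-53) + 95*28) = -3563*(81991 + 2660) = -3563*84651 = -301611513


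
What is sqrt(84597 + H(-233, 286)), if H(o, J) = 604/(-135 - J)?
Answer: sqrt(14993802593)/421 ≈ 290.85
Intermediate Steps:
sqrt(84597 + H(-233, 286)) = sqrt(84597 - 604/(135 + 286)) = sqrt(84597 - 604/421) = sqrt(35614733/421) = sqrt(14993802593)/421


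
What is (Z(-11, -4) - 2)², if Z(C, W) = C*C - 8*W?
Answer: 22801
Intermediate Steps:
Z(C, W) = C² - 8*W
(Z(-11, -4) - 2)² = (((-11)² - 8*(-4)) - 2)² = ((121 + 32) - 2)² = (153 - 2)² = 151² = 22801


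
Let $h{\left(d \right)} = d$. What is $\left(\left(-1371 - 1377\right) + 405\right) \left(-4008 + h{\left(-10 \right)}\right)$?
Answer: $9414174$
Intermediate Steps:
$\left(\left(-1371 - 1377\right) + 405\right) \left(-4008 + h{\left(-10 \right)}\right) = \left(\left(-1371 - 1377\right) + 405\right) \left(-4008 - 10\right) = \left(-2748 + 405\right) \left(-4018\right) = \left(-2343\right) \left(-4018\right) = 9414174$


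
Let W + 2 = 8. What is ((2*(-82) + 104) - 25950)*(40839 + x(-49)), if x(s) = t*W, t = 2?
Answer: -1062534510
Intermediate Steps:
W = 6 (W = -2 + 8 = 6)
x(s) = 12 (x(s) = 2*6 = 12)
((2*(-82) + 104) - 25950)*(40839 + x(-49)) = ((2*(-82) + 104) - 25950)*(40839 + 12) = ((-164 + 104) - 25950)*40851 = (-60 - 25950)*40851 = -26010*40851 = -1062534510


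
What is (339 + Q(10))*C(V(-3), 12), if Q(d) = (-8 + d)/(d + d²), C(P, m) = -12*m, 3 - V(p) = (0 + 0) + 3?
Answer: -2685024/55 ≈ -48819.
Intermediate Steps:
V(p) = 0 (V(p) = 3 - ((0 + 0) + 3) = 3 - (0 + 3) = 3 - 1*3 = 3 - 3 = 0)
Q(d) = (-8 + d)/(d + d²)
(339 + Q(10))*C(V(-3), 12) = (339 + (-8 + 10)/(10*(1 + 10)))*(-12*12) = (339 + (⅒)*2/11)*(-144) = (339 + (⅒)*(1/11)*2)*(-144) = (339 + 1/55)*(-144) = (18646/55)*(-144) = -2685024/55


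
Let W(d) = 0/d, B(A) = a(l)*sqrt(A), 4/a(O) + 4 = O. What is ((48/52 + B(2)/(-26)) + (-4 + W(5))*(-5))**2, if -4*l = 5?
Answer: 32627072/74529 + 4352*sqrt(2)/3549 ≈ 439.51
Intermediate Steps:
l = -5/4 (l = -1/4*5 = -5/4 ≈ -1.2500)
a(O) = 4/(-4 + O)
B(A) = -16*sqrt(A)/21 (B(A) = (4/(-4 - 5/4))*sqrt(A) = (4/(-21/4))*sqrt(A) = (4*(-4/21))*sqrt(A) = -16*sqrt(A)/21)
W(d) = 0
((48/52 + B(2)/(-26)) + (-4 + W(5))*(-5))**2 = ((48/52 - 16*sqrt(2)/21/(-26)) + (-4 + 0)*(-5))**2 = ((48*(1/52) - 16*sqrt(2)/21*(-1/26)) - 4*(-5))**2 = ((12/13 + 8*sqrt(2)/273) + 20)**2 = (272/13 + 8*sqrt(2)/273)**2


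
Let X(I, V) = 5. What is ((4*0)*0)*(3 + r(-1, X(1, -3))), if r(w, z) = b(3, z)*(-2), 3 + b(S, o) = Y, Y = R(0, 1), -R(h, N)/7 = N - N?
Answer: 0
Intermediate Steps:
R(h, N) = 0 (R(h, N) = -7*(N - N) = -7*0 = 0)
Y = 0
b(S, o) = -3 (b(S, o) = -3 + 0 = -3)
r(w, z) = 6 (r(w, z) = -3*(-2) = 6)
((4*0)*0)*(3 + r(-1, X(1, -3))) = ((4*0)*0)*(3 + 6) = (0*0)*9 = 0*9 = 0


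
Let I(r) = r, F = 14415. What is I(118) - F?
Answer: -14297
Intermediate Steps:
I(118) - F = 118 - 1*14415 = 118 - 14415 = -14297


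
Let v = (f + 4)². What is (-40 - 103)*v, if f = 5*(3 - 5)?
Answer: -5148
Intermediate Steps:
f = -10 (f = 5*(-2) = -10)
v = 36 (v = (-10 + 4)² = (-6)² = 36)
(-40 - 103)*v = (-40 - 103)*36 = -143*36 = -5148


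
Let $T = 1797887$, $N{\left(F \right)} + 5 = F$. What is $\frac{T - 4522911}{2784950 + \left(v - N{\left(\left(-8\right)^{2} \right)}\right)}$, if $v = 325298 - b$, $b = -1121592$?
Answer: $- \frac{2725024}{4231781} \approx -0.64394$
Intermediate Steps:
$N{\left(F \right)} = -5 + F$
$v = 1446890$ ($v = 325298 - -1121592 = 325298 + 1121592 = 1446890$)
$\frac{T - 4522911}{2784950 + \left(v - N{\left(\left(-8\right)^{2} \right)}\right)} = \frac{1797887 - 4522911}{2784950 + \left(1446890 - \left(-5 + \left(-8\right)^{2}\right)\right)} = - \frac{2725024}{2784950 + \left(1446890 - \left(-5 + 64\right)\right)} = - \frac{2725024}{2784950 + \left(1446890 - 59\right)} = - \frac{2725024}{2784950 + 1446831} = - \frac{2725024}{4231781}$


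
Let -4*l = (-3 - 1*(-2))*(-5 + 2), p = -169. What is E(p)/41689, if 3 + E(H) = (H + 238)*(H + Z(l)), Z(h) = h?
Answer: -46863/166756 ≈ -0.28103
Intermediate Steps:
l = -¾ (l = -(-3 - 1*(-2))*(-5 + 2)/4 = -(-3 + 2)*(-3)/4 = -(-1)*(-3)/4 = -¼*3 = -¾ ≈ -0.75000)
E(H) = -3 + (238 + H)*(-¾ + H) (E(H) = -3 + (H + 238)*(H - ¾) = -3 + (238 + H)*(-¾ + H))
E(p)/41689 = (-363/2 + (-169)² + (949/4)*(-169))/41689 = (-363/2 + 28561 - 160381/4)*(1/41689) = -46863/4*1/41689 = -46863/166756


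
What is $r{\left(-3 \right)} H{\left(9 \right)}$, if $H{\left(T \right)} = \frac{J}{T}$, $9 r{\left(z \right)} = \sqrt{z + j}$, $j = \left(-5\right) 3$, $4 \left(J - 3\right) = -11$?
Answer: $\frac{i \sqrt{2}}{108} \approx 0.013095 i$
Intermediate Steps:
$J = \frac{1}{4}$ ($J = 3 + \frac{1}{4} \left(-11\right) = 3 - \frac{11}{4} = \frac{1}{4} \approx 0.25$)
$j = -15$
$r{\left(z \right)} = \frac{\sqrt{-15 + z}}{9}$ ($r{\left(z \right)} = \frac{\sqrt{z - 15}}{9} = \frac{\sqrt{-15 + z}}{9}$)
$H{\left(T \right)} = \frac{1}{4 T}$
$r{\left(-3 \right)} H{\left(9 \right)} = \frac{\sqrt{-15 - 3}}{9} \frac{1}{4 \cdot 9} = \frac{\sqrt{-18}}{9} \cdot \frac{1}{4} \cdot \frac{1}{9} = \frac{3 i \sqrt{2}}{9} \cdot \frac{1}{36} = \frac{i \sqrt{2}}{3} \cdot \frac{1}{36} = \frac{i \sqrt{2}}{108}$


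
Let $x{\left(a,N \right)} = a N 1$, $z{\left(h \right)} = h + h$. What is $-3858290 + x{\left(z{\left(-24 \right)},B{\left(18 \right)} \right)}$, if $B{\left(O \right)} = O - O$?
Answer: $-3858290$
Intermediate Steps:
$z{\left(h \right)} = 2 h$
$B{\left(O \right)} = 0$
$x{\left(a,N \right)} = N a$ ($x{\left(a,N \right)} = N a 1 = N a$)
$-3858290 + x{\left(z{\left(-24 \right)},B{\left(18 \right)} \right)} = -3858290 + 0 \cdot 2 \left(-24\right) = -3858290 + 0 \left(-48\right) = -3858290 + 0 = -3858290$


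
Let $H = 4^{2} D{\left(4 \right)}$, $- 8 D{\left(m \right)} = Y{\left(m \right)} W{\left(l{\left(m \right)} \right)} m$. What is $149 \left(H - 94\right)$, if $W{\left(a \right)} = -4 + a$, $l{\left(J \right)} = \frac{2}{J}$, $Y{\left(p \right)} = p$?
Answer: $2682$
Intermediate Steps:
$D{\left(m \right)} = - \frac{m^{2} \left(-4 + \frac{2}{m}\right)}{8}$ ($D{\left(m \right)} = - \frac{m \left(-4 + \frac{2}{m}\right) m}{8} = - \frac{m^{2} \left(-4 + \frac{2}{m}\right)}{8}$)
$H = 112$ ($H = 4^{2} \cdot \frac{1}{4} \cdot 4 \left(-1 + 2 \cdot 4\right) = 16 \cdot \frac{1}{4} \cdot 4 \left(-1 + 8\right) = 16 \cdot \frac{1}{4} \cdot 4 \cdot 7 = 16 \cdot 7 = 112$)
$149 \left(H - 94\right) = 149 \left(112 - 94\right) = 149 \cdot 18 = 2682$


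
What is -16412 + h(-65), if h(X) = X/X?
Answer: -16411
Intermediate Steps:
h(X) = 1
-16412 + h(-65) = -16412 + 1 = -16411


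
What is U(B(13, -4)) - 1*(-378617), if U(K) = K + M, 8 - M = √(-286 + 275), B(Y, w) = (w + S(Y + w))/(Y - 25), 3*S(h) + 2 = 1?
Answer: 13630513/36 - I*√11 ≈ 3.7863e+5 - 3.3166*I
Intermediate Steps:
S(h) = -⅓ (S(h) = -⅔ + (⅓)*1 = -⅔ + ⅓ = -⅓)
B(Y, w) = (-⅓ + w)/(-25 + Y) (B(Y, w) = (w - ⅓)/(Y - 25) = (-⅓ + w)/(-25 + Y))
M = 8 - I*√11 (M = 8 - √(-286 + 275) = 8 - √(-11) = 8 - I*√11 ≈ 8.0 - 3.3166*I)
U(K) = 8 + K - I*√11 (U(K) = K + (8 - I*√11) = 8 + K - I*√11)
U(B(13, -4)) - 1*(-378617) = (8 + (-⅓ - 4)/(-25 + 13) - I*√11) - 1*(-378617) = (8 - 13/3/(-12) - I*√11) + 378617 = (8 - 1/12*(-13/3) - I*√11) + 378617 = (8 + 13/36 - I*√11) + 378617 = (301/36 - I*√11) + 378617 = 13630513/36 - I*√11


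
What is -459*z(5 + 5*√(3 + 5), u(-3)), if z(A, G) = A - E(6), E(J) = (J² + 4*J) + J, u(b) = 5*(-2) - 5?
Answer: 27999 - 4590*√2 ≈ 21508.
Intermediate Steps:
u(b) = -15 (u(b) = -10 - 5 = -15)
E(J) = J² + 5*J
z(A, G) = -66 + A (z(A, G) = A - 6*(5 + 6) = A - 6*11 = A - 1*66 = A - 66 = -66 + A)
-459*z(5 + 5*√(3 + 5), u(-3)) = -459*(-66 + (5 + 5*√(3 + 5))) = -459*(-66 + (5 + 5*√8)) = -459*(-66 + (5 + 5*(2*√2))) = -459*(-66 + (5 + 10*√2)) = -459*(-61 + 10*√2) = 27999 - 4590*√2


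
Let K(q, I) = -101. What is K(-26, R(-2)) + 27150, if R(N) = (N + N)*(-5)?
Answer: 27049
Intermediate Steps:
R(N) = -10*N (R(N) = (2*N)*(-5) = -10*N)
K(-26, R(-2)) + 27150 = -101 + 27150 = 27049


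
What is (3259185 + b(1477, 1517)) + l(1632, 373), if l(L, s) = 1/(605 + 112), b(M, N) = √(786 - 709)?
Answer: 2336835646/717 + √77 ≈ 3.2592e+6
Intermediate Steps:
b(M, N) = √77
l(L, s) = 1/717
(3259185 + b(1477, 1517)) + l(1632, 373) = (3259185 + √77) + 1/717 = 2336835646/717 + √77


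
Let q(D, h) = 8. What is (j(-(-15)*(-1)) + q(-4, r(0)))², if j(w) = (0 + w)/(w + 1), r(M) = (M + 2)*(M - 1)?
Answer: 16129/196 ≈ 82.291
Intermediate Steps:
r(M) = (-1 + M)*(2 + M) (r(M) = (2 + M)*(-1 + M) = (-1 + M)*(2 + M))
j(w) = w/(1 + w)
(j(-(-15)*(-1)) + q(-4, r(0)))² = ((-(-15)*(-1))/(1 - (-15)*(-1)) + 8)² = ((-5*3)/(1 - 5*3) + 8)² = (-15/(1 - 15) + 8)² = (-15/(-14) + 8)² = (-15*(-1/14) + 8)² = (15/14 + 8)² = (127/14)² = 16129/196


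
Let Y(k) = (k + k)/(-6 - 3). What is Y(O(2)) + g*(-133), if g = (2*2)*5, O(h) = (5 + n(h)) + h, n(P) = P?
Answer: -2662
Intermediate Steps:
O(h) = 5 + 2*h (O(h) = (5 + h) + h = 5 + 2*h)
Y(k) = -2*k/9 (Y(k) = (2*k)/(-9) = (2*k)*(-⅑) = -2*k/9)
g = 20 (g = 4*5 = 20)
Y(O(2)) + g*(-133) = -2*(5 + 2*2)/9 + 20*(-133) = -2*(5 + 4)/9 - 2660 = -2/9*9 - 2660 = -2 - 2660 = -2662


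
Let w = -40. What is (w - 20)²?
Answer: 3600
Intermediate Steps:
(w - 20)² = (-40 - 20)² = (-60)² = 3600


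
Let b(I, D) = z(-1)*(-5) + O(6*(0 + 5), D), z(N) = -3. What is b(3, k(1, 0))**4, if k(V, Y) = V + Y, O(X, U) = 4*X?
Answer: 332150625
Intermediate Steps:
b(I, D) = 135 (b(I, D) = -3*(-5) + 4*(6*(0 + 5)) = 15 + 4*(6*5) = 15 + 4*30 = 15 + 120 = 135)
b(3, k(1, 0))**4 = 135**4 = 332150625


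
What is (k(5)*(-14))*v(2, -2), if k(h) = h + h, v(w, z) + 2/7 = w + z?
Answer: 40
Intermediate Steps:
v(w, z) = -2/7 + w + z (v(w, z) = -2/7 + (w + z) = -2/7 + w + z)
k(h) = 2*h
(k(5)*(-14))*v(2, -2) = ((2*5)*(-14))*(-2/7 + 2 - 2) = (10*(-14))*(-2/7) = -140*(-2/7) = 40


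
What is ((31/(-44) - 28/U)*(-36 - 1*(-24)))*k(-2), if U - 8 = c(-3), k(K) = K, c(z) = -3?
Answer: -8322/55 ≈ -151.31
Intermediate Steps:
U = 5 (U = 8 - 3 = 5)
((31/(-44) - 28/U)*(-36 - 1*(-24)))*k(-2) = ((31/(-44) - 28/5)*(-36 - 1*(-24)))*(-2) = ((31*(-1/44) - 28*1/5)*(-36 + 24))*(-2) = ((-31/44 - 28/5)*(-12))*(-2) = -1387/220*(-12)*(-2) = (4161/55)*(-2) = -8322/55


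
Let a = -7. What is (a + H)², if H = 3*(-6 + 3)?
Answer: 256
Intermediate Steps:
H = -9 (H = 3*(-3) = -9)
(a + H)² = (-7 - 9)² = (-16)² = 256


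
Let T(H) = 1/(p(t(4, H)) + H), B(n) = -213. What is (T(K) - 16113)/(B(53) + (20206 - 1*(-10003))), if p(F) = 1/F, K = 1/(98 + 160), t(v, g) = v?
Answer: -2110287/3929476 ≈ -0.53704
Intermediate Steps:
K = 1/258 ≈ 0.0038760
T(H) = 1/(1/4 + H)
(T(K) - 16113)/(B(53) + (20206 - 1*(-10003))) = (4/(1 + 4*(1/258)) - 16113)/(-213 + (20206 - 1*(-10003))) = (4/(1 + 2/129) - 16113)/(-213 + (20206 + 10003)) = (4/(131/129) - 16113)/(-213 + 30209) = (4*(129/131) - 16113)/29996 = (516/131 - 16113)*(1/29996) = -2110287/131*1/29996 = -2110287/3929476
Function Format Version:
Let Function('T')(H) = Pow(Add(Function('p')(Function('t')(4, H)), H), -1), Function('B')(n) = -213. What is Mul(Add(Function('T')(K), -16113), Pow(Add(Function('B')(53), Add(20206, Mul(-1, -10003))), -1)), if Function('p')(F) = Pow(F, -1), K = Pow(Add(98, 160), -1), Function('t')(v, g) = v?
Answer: Rational(-2110287, 3929476) ≈ -0.53704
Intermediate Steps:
K = Rational(1, 258) (K = Pow(258, -1) = Rational(1, 258) ≈ 0.0038760)
Function('T')(H) = Pow(Add(Rational(1, 4), H), -1) (Function('T')(H) = Pow(Add(Pow(4, -1), H), -1) = Pow(Add(Rational(1, 4), H), -1))
Mul(Add(Function('T')(K), -16113), Pow(Add(Function('B')(53), Add(20206, Mul(-1, -10003))), -1)) = Mul(Add(Mul(4, Pow(Add(1, Mul(4, Rational(1, 258))), -1)), -16113), Pow(Add(-213, Add(20206, Mul(-1, -10003))), -1)) = Mul(Add(Mul(4, Pow(Add(1, Rational(2, 129)), -1)), -16113), Pow(Add(-213, Add(20206, 10003)), -1)) = Mul(Add(Mul(4, Pow(Rational(131, 129), -1)), -16113), Pow(Add(-213, 30209), -1)) = Mul(Add(Mul(4, Rational(129, 131)), -16113), Pow(29996, -1)) = Mul(Add(Rational(516, 131), -16113), Rational(1, 29996)) = Mul(Rational(-2110287, 131), Rational(1, 29996)) = Rational(-2110287, 3929476)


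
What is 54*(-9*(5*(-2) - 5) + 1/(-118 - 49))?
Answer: 1217376/167 ≈ 7289.7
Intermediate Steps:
54*(-9*(5*(-2) - 5) + 1/(-118 - 49)) = 54*(-9*(-10 - 5) + 1/(-167)) = 54*(-9*(-15) - 1/167) = 54*(135 - 1/167) = 54*(22544/167) = 1217376/167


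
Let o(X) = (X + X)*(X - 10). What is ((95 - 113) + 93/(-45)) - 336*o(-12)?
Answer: -2661421/15 ≈ -1.7743e+5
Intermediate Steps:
o(X) = 2*X*(-10 + X) (o(X) = (2*X)*(-10 + X) = 2*X*(-10 + X))
((95 - 113) + 93/(-45)) - 336*o(-12) = ((95 - 113) + 93/(-45)) - 672*(-12)*(-10 - 12) = (-18 + 93*(-1/45)) - 672*(-12)*(-22) = (-18 - 31/15) - 336*528 = -301/15 - 177408 = -2661421/15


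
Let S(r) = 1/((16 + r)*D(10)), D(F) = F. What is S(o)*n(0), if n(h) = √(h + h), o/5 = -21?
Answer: 0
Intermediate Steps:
o = -105 (o = 5*(-21) = -105)
S(r) = 1/(10*(16 + r)) (S(r) = 1/((16 + r)*10) = (⅒)/(16 + r) = 1/(10*(16 + r)))
n(h) = √2*√h (n(h) = √(2*h) = √2*√h)
S(o)*n(0) = (1/(10*(16 - 105)))*(√2*√0) = ((⅒)/(-89))*(√2*0) = ((⅒)*(-1/89))*0 = -1/890*0 = 0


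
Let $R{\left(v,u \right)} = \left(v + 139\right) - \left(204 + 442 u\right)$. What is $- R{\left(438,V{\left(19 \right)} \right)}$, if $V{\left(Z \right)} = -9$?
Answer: $-4351$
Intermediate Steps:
$R{\left(v,u \right)} = -65 + v - 442 u$ ($R{\left(v,u \right)} = \left(139 + v\right) - \left(204 + 442 u\right) = -65 + v - 442 u$)
$- R{\left(438,V{\left(19 \right)} \right)} = - (-65 + 438 - -3978) = - (-65 + 438 + 3978) = \left(-1\right) 4351 = -4351$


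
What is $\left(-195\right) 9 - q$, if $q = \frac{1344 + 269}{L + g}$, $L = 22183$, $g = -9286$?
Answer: $- \frac{22635848}{12897} \approx -1755.1$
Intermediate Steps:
$q = \frac{1613}{12897}$ ($q = \frac{1344 + 269}{22183 - 9286} = \frac{1613}{12897} \approx 0.12507$)
$\left(-195\right) 9 - q = \left(-195\right) 9 - \frac{1613}{12897} = -1755 - \frac{1613}{12897} = - \frac{22635848}{12897}$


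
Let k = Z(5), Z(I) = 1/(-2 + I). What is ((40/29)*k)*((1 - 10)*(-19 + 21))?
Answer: -240/29 ≈ -8.2759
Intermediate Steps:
k = 1/3 (k = 1/(-2 + 5) = 1/3 ≈ 0.33333)
((40/29)*k)*((1 - 10)*(-19 + 21)) = ((40/29)*(1/3))*((1 - 10)*(-19 + 21)) = ((40*(1/29))*(1/3))*(-9*2) = ((40/29)*(1/3))*(-18) = (40/87)*(-18) = -240/29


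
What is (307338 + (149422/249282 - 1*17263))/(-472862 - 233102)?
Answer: -18077656393/43996029462 ≈ -0.41089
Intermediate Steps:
(307338 + (149422/249282 - 1*17263))/(-472862 - 233102) = (307338 + (149422*(1/249282) - 17263))/(-705964) = (307338 + (74711/124641 - 17263))*(-1/705964) = (307338 - 2151602872/124641)*(-1/705964) = (36155312786/124641)*(-1/705964) = -18077656393/43996029462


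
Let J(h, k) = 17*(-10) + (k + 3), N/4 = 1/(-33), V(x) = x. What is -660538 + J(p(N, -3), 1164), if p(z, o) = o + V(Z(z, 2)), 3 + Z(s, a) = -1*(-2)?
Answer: -659541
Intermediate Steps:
Z(s, a) = -1 (Z(s, a) = -3 - 1*(-2) = -3 + 2 = -1)
N = -4/33 (N = 4/(-33) = 4*(-1/33) = -4/33 ≈ -0.12121)
p(z, o) = -1 + o (p(z, o) = o - 1 = -1 + o)
J(h, k) = -167 + k (J(h, k) = -170 + (3 + k) = -167 + k)
-660538 + J(p(N, -3), 1164) = -660538 + (-167 + 1164) = -660538 + 997 = -659541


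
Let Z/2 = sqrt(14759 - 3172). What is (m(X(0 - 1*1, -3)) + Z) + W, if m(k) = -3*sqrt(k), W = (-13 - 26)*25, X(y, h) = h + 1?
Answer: -975 + 2*sqrt(11587) - 3*I*sqrt(2) ≈ -759.71 - 4.2426*I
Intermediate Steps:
X(y, h) = 1 + h
W = -975 (W = -39*25 = -975)
Z = 2*sqrt(11587) (Z = 2*sqrt(14759 - 3172) = 2*sqrt(11587) ≈ 215.29)
(m(X(0 - 1*1, -3)) + Z) + W = (-3*sqrt(1 - 3) + 2*sqrt(11587)) - 975 = (-3*I*sqrt(2) + 2*sqrt(11587)) - 975 = (2*sqrt(11587) - 3*I*sqrt(2)) - 975 = -975 + 2*sqrt(11587) - 3*I*sqrt(2)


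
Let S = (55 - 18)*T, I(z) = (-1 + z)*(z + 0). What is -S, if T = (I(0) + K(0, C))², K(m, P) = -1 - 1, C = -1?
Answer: -148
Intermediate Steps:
I(z) = z*(-1 + z) (I(z) = (-1 + z)*z = z*(-1 + z))
K(m, P) = -2
T = 4 (T = (0*(-1 + 0) - 2)² = (0*(-1) - 2)² = (0 - 2)² = (-2)² = 4)
S = 148 (S = (55 - 18)*4 = 37*4 = 148)
-S = -1*148 = -148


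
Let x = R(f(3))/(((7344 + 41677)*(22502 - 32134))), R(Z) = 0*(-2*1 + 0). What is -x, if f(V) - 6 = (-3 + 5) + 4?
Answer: 0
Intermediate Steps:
f(V) = 12 (f(V) = 6 + ((-3 + 5) + 4) = 6 + (2 + 4) = 6 + 6 = 12)
R(Z) = 0 (R(Z) = 0*(-2 + 0) = 0*(-2) = 0)
x = 0 (x = 0/(((7344 + 41677)*(22502 - 32134))) = 0/((49021*(-9632))) = 0/(-472170272) = 0*(-1/472170272) = 0)
-x = -1*0 = 0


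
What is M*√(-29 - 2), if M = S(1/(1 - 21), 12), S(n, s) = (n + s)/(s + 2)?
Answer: 239*I*√31/280 ≈ 4.7525*I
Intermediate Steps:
S(n, s) = (n + s)/(2 + s)
M = 239/280 (M = (1/(1 - 21) + 12)/(2 + 12) = (1/(-20) + 12)/14 = (-1/20 + 12)/14 = (1/14)*(239/20) = 239/280 ≈ 0.85357)
M*√(-29 - 2) = 239*√(-29 - 2)/280 = 239*√(-31)/280 = 239*(I*√31)/280 = 239*I*√31/280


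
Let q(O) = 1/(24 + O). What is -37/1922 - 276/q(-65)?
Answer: 21749315/1922 ≈ 11316.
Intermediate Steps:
-37/1922 - 276/q(-65) = -37/1922 - 276/(1/(24 - 65)) = -37*1/1922 - 276/(1/(-41)) = -37/1922 - 276/(-1/41) = -37/1922 - 276*(-41) = -37/1922 + 11316 = 21749315/1922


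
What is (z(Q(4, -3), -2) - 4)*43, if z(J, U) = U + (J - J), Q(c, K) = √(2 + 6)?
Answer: -258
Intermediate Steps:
Q(c, K) = 2*√2 (Q(c, K) = √8 = 2*√2)
z(J, U) = U (z(J, U) = U + 0 = U)
(z(Q(4, -3), -2) - 4)*43 = (-2 - 4)*43 = -6*43 = -258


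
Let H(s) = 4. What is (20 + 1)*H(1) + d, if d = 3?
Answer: 87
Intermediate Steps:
(20 + 1)*H(1) + d = (20 + 1)*4 + 3 = 21*4 + 3 = 84 + 3 = 87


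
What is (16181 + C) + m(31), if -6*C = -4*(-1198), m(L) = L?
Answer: 46240/3 ≈ 15413.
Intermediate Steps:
C = -2396/3 (C = -(-2)*(-1198)/3 = -1/6*4792 = -2396/3 ≈ -798.67)
(16181 + C) + m(31) = (16181 - 2396/3) + 31 = 46147/3 + 31 = 46240/3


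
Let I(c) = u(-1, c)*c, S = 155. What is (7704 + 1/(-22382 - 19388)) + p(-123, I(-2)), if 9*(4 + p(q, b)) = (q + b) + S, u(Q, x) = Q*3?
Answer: 2896248251/375930 ≈ 7704.2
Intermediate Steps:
u(Q, x) = 3*Q
I(c) = -3*c (I(c) = (3*(-1))*c = -3*c)
p(q, b) = 119/9 + b/9 + q/9 (p(q, b) = -4 + ((q + b) + 155)/9 = -4 + ((b + q) + 155)/9 = -4 + (155 + b + q)/9 = -4 + (155/9 + b/9 + q/9) = 119/9 + b/9 + q/9)
(7704 + 1/(-22382 - 19388)) + p(-123, I(-2)) = (7704 + 1/(-22382 - 19388)) + (119/9 + (-3*(-2))/9 + (⅑)*(-123)) = (7704 + 1/(-41770)) + (119/9 + (⅑)*6 - 41/3) = (7704 - 1/41770) + (119/9 + ⅔ - 41/3) = 321796079/41770 + 2/9 = 2896248251/375930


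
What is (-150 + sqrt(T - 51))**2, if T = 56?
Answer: (150 - sqrt(5))**2 ≈ 21834.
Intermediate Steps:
(-150 + sqrt(T - 51))**2 = (-150 + sqrt(56 - 51))**2 = (-150 + sqrt(5))**2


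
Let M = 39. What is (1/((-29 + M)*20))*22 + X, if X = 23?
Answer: 2311/100 ≈ 23.110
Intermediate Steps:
(1/((-29 + M)*20))*22 + X = (1/((-29 + 39)*20))*22 + 23 = ((1/20)/10)*22 + 23 = ((1/10)*(1/20))*22 + 23 = (1/200)*22 + 23 = 11/100 + 23 = 2311/100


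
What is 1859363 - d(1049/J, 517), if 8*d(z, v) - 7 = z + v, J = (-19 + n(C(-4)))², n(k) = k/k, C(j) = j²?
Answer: 4819298071/2592 ≈ 1.8593e+6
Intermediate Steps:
n(k) = 1
J = 324 (J = (-19 + 1)² = (-18)² = 324)
d(z, v) = 7/8 + v/8 + z/8 (d(z, v) = 7/8 + (z + v)/8 = 7/8 + (v + z)/8 = 7/8 + (v/8 + z/8) = 7/8 + v/8 + z/8)
1859363 - d(1049/J, 517) = 1859363 - (7/8 + (⅛)*517 + (1049/324)/8) = 1859363 - (7/8 + 517/8 + (1049*(1/324))/8) = 1859363 - (7/8 + 517/8 + (⅛)*(1049/324)) = 1859363 - (7/8 + 517/8 + 1049/2592) = 1859363 - 1*170825/2592 = 1859363 - 170825/2592 = 4819298071/2592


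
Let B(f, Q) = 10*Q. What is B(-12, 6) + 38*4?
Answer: 212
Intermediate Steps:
B(-12, 6) + 38*4 = 10*6 + 38*4 = 60 + 152 = 212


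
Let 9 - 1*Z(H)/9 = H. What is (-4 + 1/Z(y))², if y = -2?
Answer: 156025/9801 ≈ 15.919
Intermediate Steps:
Z(H) = 81 - 9*H
(-4 + 1/Z(y))² = (-4 + 1/(81 - 9*(-2)))² = (-4 + 1/(81 + 18))² = (-4 + 1/99)² = (-395/99)² = 156025/9801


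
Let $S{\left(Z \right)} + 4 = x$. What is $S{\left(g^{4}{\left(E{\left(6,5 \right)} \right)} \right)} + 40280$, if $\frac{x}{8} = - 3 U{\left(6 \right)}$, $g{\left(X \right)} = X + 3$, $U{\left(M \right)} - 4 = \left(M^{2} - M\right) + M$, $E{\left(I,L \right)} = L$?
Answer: $39316$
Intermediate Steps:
$U{\left(M \right)} = 4 + M^{2}$ ($U{\left(M \right)} = 4 + \left(\left(M^{2} - M\right) + M\right) = 4 + M^{2}$)
$g{\left(X \right)} = 3 + X$
$x = -960$ ($x = 8 \left(- 3 \left(4 + 6^{2}\right)\right) = 8 \left(- 3 \left(4 + 36\right)\right) = 8 \left(\left(-3\right) 40\right) = 8 \left(-120\right) = -960$)
$S{\left(Z \right)} = -964$ ($S{\left(Z \right)} = -4 - 960 = -964$)
$S{\left(g^{4}{\left(E{\left(6,5 \right)} \right)} \right)} + 40280 = -964 + 40280 = 39316$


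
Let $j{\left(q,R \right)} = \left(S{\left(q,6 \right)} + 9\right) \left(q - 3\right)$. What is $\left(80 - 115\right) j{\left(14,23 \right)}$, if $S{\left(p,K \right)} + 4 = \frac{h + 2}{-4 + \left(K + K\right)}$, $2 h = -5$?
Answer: $- \frac{30415}{16} \approx -1900.9$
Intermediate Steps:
$h = - \frac{5}{2}$ ($h = \frac{1}{2} \left(-5\right) = - \frac{5}{2} \approx -2.5$)
$S{\left(p,K \right)} = -4 - \frac{1}{2 \left(-4 + 2 K\right)}$ ($S{\left(p,K \right)} = -4 + \frac{- \frac{5}{2} + 2}{-4 + \left(K + K\right)} = -4 - \frac{1}{2 \left(-4 + 2 K\right)}$)
$j{\left(q,R \right)} = - \frac{237}{16} + \frac{79 q}{16}$ ($j{\left(q,R \right)} = \left(\frac{31 - 96}{4 \left(-2 + 6\right)} + 9\right) \left(q - 3\right) = \left(\frac{31 - 96}{4 \cdot 4} + 9\right) \left(-3 + q\right) = \left(\frac{1}{4} \cdot \frac{1}{4} \left(-65\right) + 9\right) \left(-3 + q\right) = \left(- \frac{65}{16} + 9\right) \left(-3 + q\right) = \frac{79 \left(-3 + q\right)}{16} = - \frac{237}{16} + \frac{79 q}{16}$)
$\left(80 - 115\right) j{\left(14,23 \right)} = \left(80 - 115\right) \left(- \frac{237}{16} + \frac{79}{16} \cdot 14\right) = - 35 \left(- \frac{237}{16} + \frac{553}{8}\right) = \left(-35\right) \frac{869}{16} = - \frac{30415}{16}$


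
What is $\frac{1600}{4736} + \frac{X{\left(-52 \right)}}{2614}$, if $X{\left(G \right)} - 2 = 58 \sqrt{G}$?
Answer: $\frac{32749}{96718} + \frac{58 i \sqrt{13}}{1307} \approx 0.3386 + 0.16 i$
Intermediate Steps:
$X{\left(G \right)} = 2 + 58 \sqrt{G}$
$\frac{1600}{4736} + \frac{X{\left(-52 \right)}}{2614} = \frac{1600}{4736} + \frac{2 + 58 \sqrt{-52}}{2614} = 1600 \cdot \frac{1}{4736} + \left(2 + 58 \cdot 2 i \sqrt{13}\right) \frac{1}{2614} = \frac{25}{74} + \left(2 + 116 i \sqrt{13}\right) \frac{1}{2614} = \frac{25}{74} + \left(\frac{1}{1307} + \frac{58 i \sqrt{13}}{1307}\right) = \frac{32749}{96718} + \frac{58 i \sqrt{13}}{1307}$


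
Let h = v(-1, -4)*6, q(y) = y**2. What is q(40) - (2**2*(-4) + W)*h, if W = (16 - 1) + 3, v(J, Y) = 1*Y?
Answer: 1648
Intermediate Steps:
v(J, Y) = Y
W = 18 (W = 15 + 3 = 18)
h = -24 (h = -4*6 = -24)
q(40) - (2**2*(-4) + W)*h = 40**2 - (2**2*(-4) + 18)*(-24) = 1600 - (4*(-4) + 18)*(-24) = 1600 - (-16 + 18)*(-24) = 1600 - 2*(-24) = 1600 - 1*(-48) = 1600 + 48 = 1648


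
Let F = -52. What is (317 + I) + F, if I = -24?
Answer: 241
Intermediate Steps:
(317 + I) + F = (317 - 24) - 52 = 293 - 52 = 241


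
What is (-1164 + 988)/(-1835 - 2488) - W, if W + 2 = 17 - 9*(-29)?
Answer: -108452/393 ≈ -275.96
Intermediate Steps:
W = 276 (W = -2 + (17 - 9*(-29)) = -2 + (17 + 261) = -2 + 278 = 276)
(-1164 + 988)/(-1835 - 2488) - W = (-1164 + 988)/(-1835 - 2488) - 1*276 = -176/(-4323) - 276 = -176*(-1/4323) - 276 = 16/393 - 276 = -108452/393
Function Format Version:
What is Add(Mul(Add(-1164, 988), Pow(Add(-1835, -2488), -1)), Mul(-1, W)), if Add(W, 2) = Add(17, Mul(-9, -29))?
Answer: Rational(-108452, 393) ≈ -275.96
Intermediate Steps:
W = 276 (W = Add(-2, Add(17, Mul(-9, -29))) = Add(-2, Add(17, 261)) = Add(-2, 278) = 276)
Add(Mul(Add(-1164, 988), Pow(Add(-1835, -2488), -1)), Mul(-1, W)) = Add(Mul(Add(-1164, 988), Pow(Add(-1835, -2488), -1)), Mul(-1, 276)) = Add(Mul(-176, Pow(-4323, -1)), -276) = Add(Mul(-176, Rational(-1, 4323)), -276) = Add(Rational(16, 393), -276) = Rational(-108452, 393)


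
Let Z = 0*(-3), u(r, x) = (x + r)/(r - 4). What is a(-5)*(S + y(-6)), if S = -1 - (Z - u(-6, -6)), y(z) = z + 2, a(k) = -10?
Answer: 38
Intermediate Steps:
u(r, x) = (r + x)/(-4 + r)
Z = 0
y(z) = 2 + z
S = ⅕ (S = -1 - (0 - (-6 - 6)/(-4 - 6)) = -1 - (0 - (-12)/(-10)) = -1 - (0 - (-1)*(-12)/10) = -1 - (0 - 1*6/5) = -1 - (0 - 6/5) = -1 - 1*(-6/5) = -1 + 6/5 = ⅕ ≈ 0.20000)
a(-5)*(S + y(-6)) = -10*(⅕ + (2 - 6)) = -10*(⅕ - 4) = -10*(-19/5) = 38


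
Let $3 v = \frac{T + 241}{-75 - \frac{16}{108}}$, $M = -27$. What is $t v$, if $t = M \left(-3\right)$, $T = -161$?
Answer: $- \frac{58320}{2029} \approx -28.743$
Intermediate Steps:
$t = 81$ ($t = \left(-27\right) \left(-3\right) = 81$)
$v = - \frac{720}{2029}$ ($v = \frac{\left(-161 + 241\right) \frac{1}{-75 - \frac{16}{108}}}{3} = \frac{80 \frac{1}{-75 - \frac{4}{27}}}{3} = \frac{80 \frac{1}{- \frac{2029}{27}}}{3} = \frac{80 \left(- \frac{27}{2029}\right)}{3} = \frac{1}{3} \left(- \frac{2160}{2029}\right) = - \frac{720}{2029} \approx -0.35485$)
$t v = 81 \left(- \frac{720}{2029}\right) = - \frac{58320}{2029}$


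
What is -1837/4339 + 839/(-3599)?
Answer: -10251784/15616061 ≈ -0.65649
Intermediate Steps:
-1837/4339 + 839/(-3599) = -1837*1/4339 + 839*(-1/3599) = -1837/4339 - 839/3599 = -10251784/15616061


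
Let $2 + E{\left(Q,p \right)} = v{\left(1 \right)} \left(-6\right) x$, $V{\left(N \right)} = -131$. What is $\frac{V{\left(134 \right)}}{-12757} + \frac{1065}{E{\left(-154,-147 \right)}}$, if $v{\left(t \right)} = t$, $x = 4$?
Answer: $- \frac{13582799}{331682} \approx -40.951$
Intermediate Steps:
$E{\left(Q,p \right)} = -26$ ($E{\left(Q,p \right)} = -2 + 1 \left(-6\right) 4 = -2 - 24 = -26$)
$\frac{V{\left(134 \right)}}{-12757} + \frac{1065}{E{\left(-154,-147 \right)}} = - \frac{131}{-12757} + \frac{1065}{-26} = \left(-131\right) \left(- \frac{1}{12757}\right) + 1065 \left(- \frac{1}{26}\right) = \frac{131}{12757} - \frac{1065}{26} = - \frac{13582799}{331682}$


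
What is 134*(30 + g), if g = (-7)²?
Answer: 10586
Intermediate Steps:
g = 49
134*(30 + g) = 134*(30 + 49) = 134*79 = 10586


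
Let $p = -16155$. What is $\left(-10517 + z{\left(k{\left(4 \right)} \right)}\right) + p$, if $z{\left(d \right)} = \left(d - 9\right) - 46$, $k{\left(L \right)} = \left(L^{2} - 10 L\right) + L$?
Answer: $-26747$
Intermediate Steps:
$k{\left(L \right)} = L^{2} - 9 L$
$z{\left(d \right)} = -55 + d$ ($z{\left(d \right)} = \left(-9 + d\right) - 46 = -55 + d$)
$\left(-10517 + z{\left(k{\left(4 \right)} \right)}\right) + p = \left(-10517 - \left(55 - 4 \left(-9 + 4\right)\right)\right) - 16155 = \left(-10517 + \left(-55 + 4 \left(-5\right)\right)\right) - 16155 = \left(-10517 - 75\right) - 16155 = -10592 - 16155 = -26747$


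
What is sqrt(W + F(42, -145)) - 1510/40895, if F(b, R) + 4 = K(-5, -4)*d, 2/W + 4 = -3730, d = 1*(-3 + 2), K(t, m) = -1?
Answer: -302/8179 + I*sqrt(10458934)/1867 ≈ -0.036924 + 1.7322*I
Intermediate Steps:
d = -1 (d = 1*(-1) = -1)
W = -1/1867 (W = 2/(-4 - 3730) = 2/(-3734) = 2*(-1/3734) = -1/1867 ≈ -0.00053562)
F(b, R) = -3 (F(b, R) = -4 - 1*(-1) = -4 + 1 = -3)
sqrt(W + F(42, -145)) - 1510/40895 = sqrt(-1/1867 - 3) - 1510/40895 = sqrt(-5602/1867) - 1510/40895 = I*sqrt(10458934)/1867 - 1*302/8179 = I*sqrt(10458934)/1867 - 302/8179 = -302/8179 + I*sqrt(10458934)/1867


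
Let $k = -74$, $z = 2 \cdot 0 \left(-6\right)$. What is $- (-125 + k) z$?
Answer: $0$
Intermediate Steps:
$z = 0$ ($z = 0 \left(-6\right) = 0$)
$- (-125 + k) z = - (-125 - 74) 0 = \left(-1\right) \left(-199\right) 0 = 199 \cdot 0 = 0$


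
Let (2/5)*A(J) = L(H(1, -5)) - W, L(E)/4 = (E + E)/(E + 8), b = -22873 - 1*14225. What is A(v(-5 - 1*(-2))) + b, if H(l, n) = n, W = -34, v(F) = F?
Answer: -111139/3 ≈ -37046.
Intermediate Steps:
b = -37098 (b = -22873 - 14225 = -37098)
L(E) = 8*E/(8 + E) (L(E) = 4*((E + E)/(E + 8)) = 4*((2*E)/(8 + E)) = 4*(2*E/(8 + E)) = 8*E/(8 + E))
A(J) = 155/3 (A(J) = 5*(8*(-5)/(8 - 5) - 1*(-34))/2 = 5*(8*(-5)/3 + 34)/2 = 5*(8*(-5)*(1/3) + 34)/2 = 5*(-40/3 + 34)/2 = (5/2)*(62/3) = 155/3)
A(v(-5 - 1*(-2))) + b = 155/3 - 37098 = -111139/3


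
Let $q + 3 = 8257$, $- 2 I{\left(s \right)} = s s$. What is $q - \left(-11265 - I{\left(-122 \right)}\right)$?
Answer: $12077$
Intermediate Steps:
$I{\left(s \right)} = - \frac{s^{2}}{2}$ ($I{\left(s \right)} = - \frac{s s}{2} = - \frac{s^{2}}{2}$)
$q = 8254$ ($q = -3 + 8257 = 8254$)
$q - \left(-11265 - I{\left(-122 \right)}\right) = 8254 - \left(-11265 - - \frac{\left(-122\right)^{2}}{2}\right) = 8254 - \left(-11265 - \left(- \frac{1}{2}\right) 14884\right) = 8254 - \left(-11265 - -7442\right) = 8254 - \left(-11265 + 7442\right) = 8254 - -3823 = 8254 + 3823 = 12077$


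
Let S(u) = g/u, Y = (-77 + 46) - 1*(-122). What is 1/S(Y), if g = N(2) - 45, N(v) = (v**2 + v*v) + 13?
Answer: -91/24 ≈ -3.7917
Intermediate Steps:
N(v) = 13 + 2*v**2 (N(v) = (v**2 + v**2) + 13 = 2*v**2 + 13 = 13 + 2*v**2)
g = -24 (g = (13 + 2*2**2) - 45 = (13 + 2*4) - 45 = (13 + 8) - 45 = 21 - 45 = -24)
Y = 91 (Y = -31 + 122 = 91)
S(u) = -24/u
1/S(Y) = 1/(-24/91) = -91/24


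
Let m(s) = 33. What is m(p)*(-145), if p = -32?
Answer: -4785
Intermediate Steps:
m(p)*(-145) = 33*(-145) = -4785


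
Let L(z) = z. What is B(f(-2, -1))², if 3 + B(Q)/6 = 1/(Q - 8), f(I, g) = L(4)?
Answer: 1521/4 ≈ 380.25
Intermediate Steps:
f(I, g) = 4
B(Q) = -18 + 6/(-8 + Q) (B(Q) = -18 + 6/(Q - 8) = -18 + 6/(-8 + Q))
B(f(-2, -1))² = (6*(25 - 3*4)/(-8 + 4))² = (6*(25 - 12)/(-4))² = (6*(-¼)*13)² = (-39/2)² = 1521/4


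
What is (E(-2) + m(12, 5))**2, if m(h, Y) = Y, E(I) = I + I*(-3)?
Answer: 81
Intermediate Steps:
E(I) = -2*I (E(I) = I - 3*I = -2*I)
(E(-2) + m(12, 5))**2 = (-2*(-2) + 5)**2 = (4 + 5)**2 = 9**2 = 81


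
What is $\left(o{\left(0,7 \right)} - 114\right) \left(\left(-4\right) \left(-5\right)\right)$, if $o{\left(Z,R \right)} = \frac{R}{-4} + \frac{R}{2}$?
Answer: $-2245$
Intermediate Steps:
$o{\left(Z,R \right)} = \frac{R}{4}$ ($o{\left(Z,R \right)} = R \left(- \frac{1}{4}\right) + R \frac{1}{2} = - \frac{R}{4} + \frac{R}{2} = \frac{R}{4}$)
$\left(o{\left(0,7 \right)} - 114\right) \left(\left(-4\right) \left(-5\right)\right) = \left(\frac{1}{4} \cdot 7 - 114\right) \left(\left(-4\right) \left(-5\right)\right) = \left(\frac{7}{4} - 114\right) 20 = \left(- \frac{449}{4}\right) 20 = -2245$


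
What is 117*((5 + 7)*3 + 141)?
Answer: 20709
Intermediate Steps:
117*((5 + 7)*3 + 141) = 117*(12*3 + 141) = 117*(36 + 141) = 117*177 = 20709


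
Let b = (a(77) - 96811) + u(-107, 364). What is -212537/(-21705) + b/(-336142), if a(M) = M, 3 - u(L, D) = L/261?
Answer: 3199083512419/317374351785 ≈ 10.080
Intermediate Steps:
u(L, D) = 3 - L/261
b = -25246684/261 (b = (77 - 96811) + (3 - 1/261*(-107)) = -96734 + (3 + 107/261) = -96734 + 890/261 = -25246684/261 ≈ -96731.)
-212537/(-21705) + b/(-336142) = -212537/(-21705) - 25246684/261/(-336142) = -212537*(-1/21705) - 25246684/261*(-1/336142) = 212537/21705 + 12623342/43866531 = 3199083512419/317374351785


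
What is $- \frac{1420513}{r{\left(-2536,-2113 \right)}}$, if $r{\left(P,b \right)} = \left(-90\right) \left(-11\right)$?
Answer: $- \frac{1420513}{990} \approx -1434.9$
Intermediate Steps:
$r{\left(P,b \right)} = 990$
$- \frac{1420513}{r{\left(-2536,-2113 \right)}} = - \frac{1420513}{990}$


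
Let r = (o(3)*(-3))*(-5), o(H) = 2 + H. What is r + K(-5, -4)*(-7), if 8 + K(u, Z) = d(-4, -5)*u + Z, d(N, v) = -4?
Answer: 19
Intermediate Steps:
K(u, Z) = -8 + Z - 4*u (K(u, Z) = -8 + (-4*u + Z) = -8 + (Z - 4*u) = -8 + Z - 4*u)
r = 75 (r = ((2 + 3)*(-3))*(-5) = (5*(-3))*(-5) = -15*(-5) = 75)
r + K(-5, -4)*(-7) = 75 + (-8 - 4 - 4*(-5))*(-7) = 75 + (-8 - 4 + 20)*(-7) = 75 + 8*(-7) = 75 - 56 = 19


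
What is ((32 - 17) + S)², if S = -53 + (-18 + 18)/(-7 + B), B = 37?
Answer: 1444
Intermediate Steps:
S = -53 (S = -53 + (-18 + 18)/(-7 + 37) = -53 + 0/30 = -53 + 0*(1/30) = -53 + 0 = -53)
((32 - 17) + S)² = ((32 - 17) - 53)² = (15 - 53)² = (-38)² = 1444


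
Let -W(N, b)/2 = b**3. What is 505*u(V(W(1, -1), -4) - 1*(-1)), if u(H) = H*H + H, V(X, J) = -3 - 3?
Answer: 10100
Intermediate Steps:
W(N, b) = -2*b**3
V(X, J) = -6
u(H) = H + H**2 (u(H) = H**2 + H = H + H**2)
505*u(V(W(1, -1), -4) - 1*(-1)) = 505*((-6 - 1*(-1))*(1 + (-6 - 1*(-1)))) = 505*((-6 + 1)*(1 + (-6 + 1))) = 505*(-5*(1 - 5)) = 505*(-5*(-4)) = 505*20 = 10100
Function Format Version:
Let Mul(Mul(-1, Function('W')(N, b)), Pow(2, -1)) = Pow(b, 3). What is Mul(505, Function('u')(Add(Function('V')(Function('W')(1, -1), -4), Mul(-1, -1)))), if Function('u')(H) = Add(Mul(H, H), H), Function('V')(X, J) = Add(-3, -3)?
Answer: 10100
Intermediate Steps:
Function('W')(N, b) = Mul(-2, Pow(b, 3))
Function('V')(X, J) = -6
Function('u')(H) = Add(H, Pow(H, 2)) (Function('u')(H) = Add(Pow(H, 2), H) = Add(H, Pow(H, 2)))
Mul(505, Function('u')(Add(Function('V')(Function('W')(1, -1), -4), Mul(-1, -1)))) = Mul(505, Mul(Add(-6, Mul(-1, -1)), Add(1, Add(-6, Mul(-1, -1))))) = Mul(505, Mul(Add(-6, 1), Add(1, Add(-6, 1)))) = Mul(505, Mul(-5, Add(1, -5))) = Mul(505, Mul(-5, -4)) = Mul(505, 20) = 10100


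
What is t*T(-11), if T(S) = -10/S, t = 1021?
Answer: 10210/11 ≈ 928.18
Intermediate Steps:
t*T(-11) = 1021*(-10/(-11)) = 1021*(-10*(-1/11)) = 1021*(10/11) = 10210/11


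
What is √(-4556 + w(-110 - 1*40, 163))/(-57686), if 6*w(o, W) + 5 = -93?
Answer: -I*√41151/173058 ≈ -0.0011722*I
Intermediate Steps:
w(o, W) = -49/3 (w(o, W) = -⅚ + (⅙)*(-93) = -⅚ - 31/2 = -49/3)
√(-4556 + w(-110 - 1*40, 163))/(-57686) = √(-4556 - 49/3)/(-57686) = √(-13717/3)*(-1/57686) = (I*√41151/3)*(-1/57686) = -I*√41151/173058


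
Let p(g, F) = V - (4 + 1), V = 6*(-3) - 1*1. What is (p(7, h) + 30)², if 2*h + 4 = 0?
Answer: 36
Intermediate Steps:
h = -2 (h = -2 + (½)*0 = -2 + 0 = -2)
V = -19 (V = -18 - 1 = -19)
p(g, F) = -24 (p(g, F) = -19 - (4 + 1) = -19 - 1*5 = -19 - 5 = -24)
(p(7, h) + 30)² = (-24 + 30)² = 6² = 36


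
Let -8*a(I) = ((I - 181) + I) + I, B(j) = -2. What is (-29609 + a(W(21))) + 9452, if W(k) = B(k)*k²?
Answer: -158429/8 ≈ -19804.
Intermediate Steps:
W(k) = -2*k²
a(I) = 181/8 - 3*I/8 (a(I) = -(((I - 181) + I) + I)/8 = -(((-181 + I) + I) + I)/8 = -((-181 + 2*I) + I)/8 = -(-181 + 3*I)/8 = 181/8 - 3*I/8)
(-29609 + a(W(21))) + 9452 = (-29609 + (181/8 - (-3)*21²/4)) + 9452 = (-29609 + (181/8 - (-3)*441/4)) + 9452 = (-29609 + (181/8 - 3/8*(-882))) + 9452 = (-29609 + (181/8 + 1323/4)) + 9452 = (-29609 + 2827/8) + 9452 = -234045/8 + 9452 = -158429/8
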